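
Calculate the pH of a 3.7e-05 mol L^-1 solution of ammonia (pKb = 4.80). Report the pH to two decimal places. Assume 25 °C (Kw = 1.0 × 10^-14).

pH = 9.24

NH3 + H2O ⇌ NH4+ + OH-
Kb = 10^(−4.80) = 1.58 × 10^-5
From the ICE table, Kb = [OH-]²/(3.7e-05 − [OH-]) = 1.58 × 10^-5.
The 5% rule fails; solving [OH-]² + Kb·[OH-] − Kb·C₀ = 0 exactly:
[OH-] = (−Kb + √(Kb² + 4·Kb·C₀))/2 = 1.75 × 10^-5 M
pOH = −log(1.75 × 10^-5) = 4.76; pH = 14.00 − 4.76 = 9.24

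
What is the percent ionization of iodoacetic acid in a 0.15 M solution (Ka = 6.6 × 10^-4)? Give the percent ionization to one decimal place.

ICH2COOH ⇌ ICH2COO- + H+; let x = [H+] at equilibrium.
Ka = x²/(C₀ − x); solving the quadratic gives x = 9.63 × 10^-3 M.
Fraction ionized = 9.63 × 10^-3 / 0.15 = 0.0642 → 6.4%

6.4%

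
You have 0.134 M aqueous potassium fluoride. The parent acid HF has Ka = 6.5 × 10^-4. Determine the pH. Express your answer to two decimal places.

F- is the conjugate base of the weak acid HF.
Kb = Kw/Ka = 1.0×10^-14 / 6.5 × 10^-4 = 1.54 × 10^-11
Kb = [OH-]²/(0.134 − [OH-]) = 1.54 × 10^-11
Since Kb ≪ C₀, [OH-] ≈ √(Kb·C₀) = 1.44 × 10^-6 M.
([OH-]/C₀ = 0.0011% < 5%, so the approximation holds.)
pOH = 5.84, so pH = 14.00 − pOH = 8.16

pH = 8.16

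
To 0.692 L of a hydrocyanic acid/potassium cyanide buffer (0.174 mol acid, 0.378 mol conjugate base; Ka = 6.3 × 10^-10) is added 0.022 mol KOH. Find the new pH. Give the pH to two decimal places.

pH = 9.62

After neutralization: n(HCN) = 0.152 mol, n(CN-) = 0.4 mol.
pKa = −log(6.3 × 10^-10) = 9.201
Henderson–Hasselbalch with mole ratio 0.4/0.152: pH = 9.201 + (+0.420)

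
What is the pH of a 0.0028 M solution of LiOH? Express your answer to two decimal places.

LiOH is a strong base; [OH-] = 0.0028 M.
pOH = -log(0.0028) = 2.55
pH = 14.00 - 2.55 = 11.45

pH = 11.45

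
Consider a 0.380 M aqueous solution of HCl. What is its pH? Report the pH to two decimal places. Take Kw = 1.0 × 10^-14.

pH = 0.42

HCl is a strong acid and dissociates completely, so [H+] = 0.380 M.
pH = -log(0.38) = 0.42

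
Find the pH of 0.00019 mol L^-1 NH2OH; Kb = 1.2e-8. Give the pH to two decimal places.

NH2OH + H2O ⇌ NH3OH+ + OH-
From the ICE table, Kb = [OH-]²/(0.00019 − [OH-]) = 1.2 × 10^-8.
Assume [OH-] ≪ 0.00019: [OH-] ≈ √(1.2 × 10^-8 × 0.00019) = 1.51 × 10^-6 M
([OH-]/C₀ = 0.79% < 5%, so the approximation holds.)
pOH = 5.82, so pH = 14.00 − pOH = 8.18

pH = 8.18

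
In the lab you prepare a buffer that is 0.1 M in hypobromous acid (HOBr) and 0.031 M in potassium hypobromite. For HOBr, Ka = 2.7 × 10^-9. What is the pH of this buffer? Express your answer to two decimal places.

pKa = −log(2.7 × 10^-9) = 8.569
pH = pKa + log([A⁻]/[HA]) = 8.569 + log(0.031/0.1)
pH = 8.569 + (-0.509) = 8.06

pH = 8.06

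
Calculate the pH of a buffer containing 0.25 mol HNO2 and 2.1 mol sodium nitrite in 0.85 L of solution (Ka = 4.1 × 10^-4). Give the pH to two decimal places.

pH = 4.31

pKa = −log(4.1 × 10^-4) = 3.387
pH = pKa + log([A⁻]/[HA]) = 3.387 + log(2.1/0.25)
pH = 3.387 + (+0.924) = 4.31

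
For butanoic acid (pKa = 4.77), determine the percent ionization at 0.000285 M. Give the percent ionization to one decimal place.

21.6%

CH3(CH2)2COOH ⇌ CH3(CH2)2COO- + H+; let x = [H+] at equilibrium.
Ka = 10^(−4.77) = 1.70 × 10^-5
Ka = x²/(C₀ − x); solving the quadratic gives x = 6.16 × 10^-5 M.
% ionization = x/C₀ × 100% = 6.16 × 10^-5/0.000285 × 100% = 21.6%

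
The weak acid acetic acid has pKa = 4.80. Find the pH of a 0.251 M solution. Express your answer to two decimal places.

CH3COOH ⇌ CH3COO- + H+
Ka = 10^(−4.80) = 1.58 × 10^-5
Let x = [H+] at equilibrium. Ka = x²/(0.251 − x).
Neglecting x in the denominator: x = √(1.58 × 10^-5 × 0.251) = 1.99 × 10^-3 M
pH = −log[H+] = −log(1.99 × 10^-3) = 2.70

pH = 2.70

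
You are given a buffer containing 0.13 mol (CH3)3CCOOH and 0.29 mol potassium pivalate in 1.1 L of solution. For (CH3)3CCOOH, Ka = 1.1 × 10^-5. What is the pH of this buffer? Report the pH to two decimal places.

pH = 5.31

pKa = −log(1.1 × 10^-5) = 4.959
Henderson–Hasselbalch: pH = pKa + log([(CH3)3CCOO-]/[(CH3)3CCOOH]) = 4.959 + log(0.29/0.13)
pH = 4.959 + (+0.348) = 5.31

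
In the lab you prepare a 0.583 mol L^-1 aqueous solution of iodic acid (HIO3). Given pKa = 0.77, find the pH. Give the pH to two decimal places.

HIO3 ⇌ IO3- + H+
Ka = 10^(−0.77) = 1.70 × 10^-1
Ka = [H+]²/(0.583 − [H+]) = 1.70 × 10^-1
Here C₀/Ka ≈ 3.43, so the small-[H+] approximation fails. Use the quadratic:
[H+] = [−0.17 + √(0.17² + 0.396)]/2 = 2.41 × 10^-1 M
pH = −log(2.41 × 10^-1) = 0.62

pH = 0.62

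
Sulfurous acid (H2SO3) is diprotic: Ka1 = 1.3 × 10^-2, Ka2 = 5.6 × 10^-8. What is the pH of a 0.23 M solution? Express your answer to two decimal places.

pH = 1.31

Since Ka1 ≫ Ka2, the first ionization dominates [H+].
Ka1 = x²/(0.23 − x) = 1.3 × 10^-2
Solving the quadratic: x = (−Ka1 + √(Ka1² + 4·Ka1·C₀))/2 = 4.86 × 10^-2 M
pH = −log(4.86 × 10^-2) = 1.31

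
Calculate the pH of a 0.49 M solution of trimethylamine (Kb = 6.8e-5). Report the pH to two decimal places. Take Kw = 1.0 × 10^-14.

(CH3)3N + H2O ⇌ (CH3)3NH+ + OH-
From the ICE table, Kb = [OH-]²/(0.49 − [OH-]) = 6.8 × 10^-5.
Since Kb ≪ C₀, [OH-] ≈ √(Kb·C₀) = 5.77 × 10^-3 M.
Check: 1.2% ionized — well under 5%, approximation valid.
pOH = −log(5.77 × 10^-3) = 2.24; pH = 14.00 − 2.24 = 11.76

pH = 11.76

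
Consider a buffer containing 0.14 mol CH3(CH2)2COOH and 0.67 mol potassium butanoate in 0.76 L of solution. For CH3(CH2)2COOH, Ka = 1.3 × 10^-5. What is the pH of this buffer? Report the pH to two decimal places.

pKa = −log(1.3 × 10^-5) = 4.886
pH = pKa + log([A⁻]/[HA]) = 4.886 + log(0.67/0.14)
pH = 4.886 + (+0.680) = 5.57

pH = 5.57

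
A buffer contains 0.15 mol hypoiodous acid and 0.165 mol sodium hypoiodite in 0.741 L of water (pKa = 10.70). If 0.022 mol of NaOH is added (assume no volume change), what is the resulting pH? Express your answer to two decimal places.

pH = 10.86

OH- converts HOI to OI-: HOI → 0.128 mol, OI- → 0.187 mol.
pH = pKa + log(n_OI-/n_HOI) = 10.70 + log(0.187/0.128) = 10.70 + (+0.165)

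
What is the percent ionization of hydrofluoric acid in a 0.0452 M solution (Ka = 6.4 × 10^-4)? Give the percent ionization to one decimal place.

HF ⇌ F- + H+; let x = [H+] at equilibrium.
Solve x² + 0.00064x − 2.89e-05 = 0 → x = 5.07 × 10^-3 M
% ionization = x/C₀ × 100% = 5.07 × 10^-3/0.0452 × 100% = 11.2%

11.2%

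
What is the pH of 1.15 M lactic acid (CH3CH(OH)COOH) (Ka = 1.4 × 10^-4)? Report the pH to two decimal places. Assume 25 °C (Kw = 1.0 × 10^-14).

pH = 1.90

CH3CH(OH)COOH ⇌ CH3CH(OH)COO- + H+
From the ICE table, Ka = [H+]²/(1.15 − [H+]) = 1.4 × 10^-4.
Neglecting [H+] in the denominator: [H+] = √(1.4 × 10^-4 × 1.15) = 1.27 × 10^-2 M
Check: 1.1% ionized — well under 5%, approximation valid.
pH = −log[H+] = −log(1.27 × 10^-2) = 1.90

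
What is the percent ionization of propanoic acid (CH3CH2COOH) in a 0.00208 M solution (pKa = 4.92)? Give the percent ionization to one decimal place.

CH3CH2COOH ⇌ CH3CH2COO- + H+; let x = [H+] at equilibrium.
Ka = 10^(−4.92) = 1.20 × 10^-5
Solve x² + 1.2e-05x − 2.5e-08 = 0 → x = 1.52 × 10^-4 M
% ionization = x/C₀ × 100% = 1.52 × 10^-4/0.00208 × 100% = 7.3%

7.3%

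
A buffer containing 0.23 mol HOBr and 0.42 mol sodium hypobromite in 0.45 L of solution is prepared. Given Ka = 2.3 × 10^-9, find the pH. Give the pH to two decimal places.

pKa = −log(2.3 × 10^-9) = 8.638
pH = pKa + log([A⁻]/[HA]) = 8.638 + log(0.42/0.23)
pH = 8.638 + (+0.262) = 8.90

pH = 8.90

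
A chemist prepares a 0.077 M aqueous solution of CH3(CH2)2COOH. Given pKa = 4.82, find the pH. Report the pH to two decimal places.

pH = 2.97

CH3(CH2)2COOH ⇌ CH3(CH2)2COO- + H+
Ka = 10^(−4.82) = 1.51 × 10^-5
Let x = [H+] at equilibrium. Ka = x²/(0.077 − x).
Since Ka ≪ C₀, x ≈ √(Ka·C₀) = 1.08 × 10^-3 M.
(x/C₀ = 1.4% < 5%, so the approximation holds.)
pH = −log[H+] = −log(1.08 × 10^-3) = 2.97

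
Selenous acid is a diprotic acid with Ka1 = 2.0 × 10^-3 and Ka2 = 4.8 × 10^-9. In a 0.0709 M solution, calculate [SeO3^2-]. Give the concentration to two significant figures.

First ionization gives [H+] ≈ [HSeO3-] = 1.09 × 10^-2 M.
Second step: Ka2 = [H+][SeO3^2-]/[HSeO3-] ≈ [SeO3^2-] (since [H+] ≈ [HSeO3-]).
So [SeO3^2-] ≈ Ka2.

4.8 × 10^-9 M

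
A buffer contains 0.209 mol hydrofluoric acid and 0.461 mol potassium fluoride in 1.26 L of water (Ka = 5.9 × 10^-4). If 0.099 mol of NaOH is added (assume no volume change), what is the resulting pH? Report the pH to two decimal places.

After neutralization: n(HF) = 0.11 mol, n(F-) = 0.56 mol.
pKa = −log(5.9 × 10^-4) = 3.229
Henderson–Hasselbalch with mole ratio 0.56/0.11: pH = 3.229 + (+0.707)

pH = 3.94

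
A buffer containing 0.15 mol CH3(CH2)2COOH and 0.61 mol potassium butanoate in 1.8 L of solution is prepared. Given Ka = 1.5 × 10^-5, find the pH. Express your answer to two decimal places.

pH = 5.43

pKa = −log(1.5 × 10^-5) = 4.824
Using pH = pKa + log([base]/[acid]) with [base]/[acid] = 0.61/0.15:
pH = 4.824 + (+0.609) = 5.43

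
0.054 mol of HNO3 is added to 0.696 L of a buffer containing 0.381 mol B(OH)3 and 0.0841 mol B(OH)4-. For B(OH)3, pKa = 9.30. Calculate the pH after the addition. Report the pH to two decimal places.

pH = 8.14

After neutralization: n(B(OH)3) = 0.435 mol, n(B(OH)4-) = 0.0301 mol.
pH = pKa + log(n_B(OH)4-/n_B(OH)3) = 9.30 + log(0.0301/0.435) = 9.30 + (-1.160)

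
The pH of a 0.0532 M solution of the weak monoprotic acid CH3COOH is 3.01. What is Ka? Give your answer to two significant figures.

Ka = 1.8 × 10^-5

[H+] = 10^(-3.01) = 9.77 × 10^-4 M
At equilibrium [HA] = 0.0532 − 9.77 × 10^-4 = 5.22 × 10^-2 M
Ka = [H+][A-]/[HA] = (9.77 × 10^-4)² / 5.22 × 10^-2 = 1.8 × 10^-5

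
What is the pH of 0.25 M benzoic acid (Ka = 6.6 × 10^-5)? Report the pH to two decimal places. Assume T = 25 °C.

C6H5COOH ⇌ C6H5COO- + H+
From the ICE table, Ka = x²/(0.25 − x) = 6.6 × 10^-5.
Assume x ≪ 0.25: x ≈ √(6.6 × 10^-5 × 0.25) = 4.06 × 10^-3 M
Check: 1.6% ionized — well under 5%, approximation valid.
pH = −log(4.06 × 10^-3) = 2.39

pH = 2.39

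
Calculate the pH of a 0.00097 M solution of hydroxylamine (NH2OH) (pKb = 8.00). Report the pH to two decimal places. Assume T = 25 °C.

NH2OH + H2O ⇌ NH3OH+ + OH-
Kb = 10^(−8.00) = 1.00 × 10^-8
From the ICE table, Kb = [OH-]²/(0.00097 − [OH-]) = 1.00 × 10^-8.
Assume [OH-] ≪ 0.00097: [OH-] ≈ √(1.00 × 10^-8 × 0.00097) = 3.11 × 10^-6 M
([OH-]/C₀ = 0.32% < 5%, so the approximation holds.)
pOH = 5.51, so pH = 14.00 − pOH = 8.49

pH = 8.49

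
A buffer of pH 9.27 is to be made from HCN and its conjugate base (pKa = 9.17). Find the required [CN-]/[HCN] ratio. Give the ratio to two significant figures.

ratio = 1.3

pH = pKa + log(r) ⇒ log(r) = 9.27 − 9.17 = +0.10
r = [CN-]/[HCN] = 10^(+0.10) = 1.26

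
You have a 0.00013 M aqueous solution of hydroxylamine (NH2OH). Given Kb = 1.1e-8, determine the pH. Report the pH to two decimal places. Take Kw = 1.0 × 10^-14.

NH2OH + H2O ⇌ NH3OH+ + OH-
Kb = x²/(0.00013 − x) = 1.1 × 10^-8
Since Kb ≪ C₀, x ≈ √(Kb·C₀) = 1.20 × 10^-6 M.
(x/C₀ = 0.92% < 5%, so the approximation holds.)
pOH = 5.92, so pH = 14.00 − pOH = 8.08

pH = 8.08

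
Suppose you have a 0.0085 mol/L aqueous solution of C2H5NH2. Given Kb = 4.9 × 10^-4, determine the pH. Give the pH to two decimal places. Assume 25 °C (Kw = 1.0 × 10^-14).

C2H5NH2 + H2O ⇌ C2H5NH3+ + OH-
Let x = [OH-] at equilibrium. Kb = x²/(0.0085 − x).
The 5% rule fails; solving x² + Kb·x − Kb·C₀ = 0 exactly:
x = (−Kb + √(Kb² + 4·Kb·C₀))/2 = 1.81 × 10^-3 M
pOH = −log(1.81 × 10^-3) = 2.74; pH = 14.00 − 2.74 = 11.26

pH = 11.26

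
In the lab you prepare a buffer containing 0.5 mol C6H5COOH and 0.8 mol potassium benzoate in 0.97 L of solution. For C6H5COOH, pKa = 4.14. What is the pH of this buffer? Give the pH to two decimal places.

pH = pKa + log([A⁻]/[HA]) = 4.14 + log(0.8/0.5)
pH = 4.14 + (+0.204) = 4.34

pH = 4.34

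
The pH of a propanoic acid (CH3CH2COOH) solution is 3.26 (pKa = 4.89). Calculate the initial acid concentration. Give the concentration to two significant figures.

[H+] = 10^(-3.26) = 5.50 × 10^-4 M = x
Ka = 10^(−4.89) = 1.29 × 10^-5
Ka = x²/(C₀ − x) ⇒ C₀ = x + x²/Ka
C₀ = 5.50 × 10^-4 + (5.50 × 10^-4)²/(1.29 × 10^-5) = 2.40 × 10^-2 M

C₀ = 2.4 × 10^-2 M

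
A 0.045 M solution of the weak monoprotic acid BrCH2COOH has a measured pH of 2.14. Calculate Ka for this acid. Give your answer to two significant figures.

[H+] = 10^(-2.14) = 7.24 × 10^-3 M
At equilibrium [HA] = 0.045 − 7.24 × 10^-3 = 3.78 × 10^-2 M
Ka = [H+][A-]/[HA] = (7.24 × 10^-3)² / 3.78 × 10^-2 = 1.4 × 10^-3

Ka = 1.4 × 10^-3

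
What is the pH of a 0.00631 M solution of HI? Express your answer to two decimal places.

HI is a strong acid and dissociates completely, so [H+] = 0.00631 M.
pH = -log(0.00631) = 2.20

pH = 2.20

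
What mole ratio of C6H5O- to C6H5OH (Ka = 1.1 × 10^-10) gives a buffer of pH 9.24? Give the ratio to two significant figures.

ratio = 0.19

pKa = -log(1.1 × 10^-10) = 9.959
pH = pKa + log(r) ⇒ log(r) = 9.24 − 9.959 = -0.719
r = [C6H5O-]/[C6H5OH] = 10^(-0.719) = 0.191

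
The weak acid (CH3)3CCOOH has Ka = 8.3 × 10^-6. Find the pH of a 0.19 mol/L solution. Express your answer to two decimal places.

(CH3)3CCOOH ⇌ (CH3)3CCOO- + H+
From the ICE table, Ka = x²/(0.19 − x) = 8.3 × 10^-6.
Assume x ≪ 0.19: x ≈ √(8.3 × 10^-6 × 0.19) = 1.26 × 10^-3 M
Check: 0.66% ionized — well under 5%, approximation valid.
pH = −log[H+] = −log(1.26 × 10^-3) = 2.90

pH = 2.90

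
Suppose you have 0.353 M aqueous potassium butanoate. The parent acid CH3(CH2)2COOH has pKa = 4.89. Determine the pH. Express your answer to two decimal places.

pH = 9.22

CH3(CH2)2COO- is the conjugate base of the weak acid CH3(CH2)2COOH.
Ka = 10^(−4.89) = 1.29 × 10^-5
Kb = Kw/Ka = 1.0×10^-14 / 1.29 × 10^-5 = 7.75 × 10^-10
Kb = [OH-]²/(0.353 − [OH-]) = 7.75 × 10^-10
Assume [OH-] ≪ 0.353: [OH-] ≈ √(7.75 × 10^-10 × 0.353) = 1.65 × 10^-5 M
pOH = 4.78, so pH = 14.00 − pOH = 9.22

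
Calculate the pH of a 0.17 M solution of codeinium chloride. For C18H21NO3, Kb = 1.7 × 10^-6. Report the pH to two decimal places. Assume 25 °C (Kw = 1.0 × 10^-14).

pH = 4.50

C18H22NO3+ is the conjugate acid of the weak base C18H21NO3.
Ka = Kw/Kb = 1.0×10^-14 / 1.7 × 10^-6 = 5.88 × 10^-9
From the ICE table, Ka = x²/(0.17 − x) = 5.88 × 10^-9.
Assume x ≪ 0.17: x ≈ √(5.88 × 10^-9 × 0.17) = 3.16 × 10^-5 M
(x/C₀ = 0.019% < 5%, so the approximation holds.)
pH = −log[H+] = −log(3.16 × 10^-5) = 4.50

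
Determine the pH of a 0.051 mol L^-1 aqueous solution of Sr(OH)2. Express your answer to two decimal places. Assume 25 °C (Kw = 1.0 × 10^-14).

pH = 13.01

Sr(OH)2 is a strong base (each formula unit releases 2 OH-); [OH-] = 0.102 M.
pOH = -log(0.102) = 0.99
pH = 14.00 - 0.99 = 13.01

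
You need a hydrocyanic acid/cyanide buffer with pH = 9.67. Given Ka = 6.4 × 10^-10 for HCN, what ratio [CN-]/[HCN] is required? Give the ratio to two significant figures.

pKa = -log(6.4 × 10^-10) = 9.194
pH = pKa + log(r) ⇒ log(r) = 9.67 − 9.194 = +0.476
r = [CN-]/[HCN] = 10^(+0.476) = 2.99

ratio = 3.0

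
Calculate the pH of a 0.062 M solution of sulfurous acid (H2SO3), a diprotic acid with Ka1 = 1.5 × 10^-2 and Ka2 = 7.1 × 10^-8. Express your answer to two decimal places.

Since Ka1 ≫ Ka2, the first ionization dominates [H+].
Ka1 = x²/(0.062 − x) = 1.5 × 10^-2
Solving the quadratic: x = (−Ka1 + √(Ka1² + 4·Ka1·C₀))/2 = 2.39 × 10^-2 M
pH = −log(2.39 × 10^-2) = 1.62

pH = 1.62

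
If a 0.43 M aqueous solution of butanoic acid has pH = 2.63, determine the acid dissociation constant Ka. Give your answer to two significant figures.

Ka = 1.3 × 10^-5

[H+] = 10^(-2.63) = 2.34 × 10^-3 M
At equilibrium [HA] = 0.43 − 2.34 × 10^-3 = 4.28 × 10^-1 M
Ka = [H+][A-]/[HA] = (2.34 × 10^-3)² / 4.28 × 10^-1 = 1.3 × 10^-5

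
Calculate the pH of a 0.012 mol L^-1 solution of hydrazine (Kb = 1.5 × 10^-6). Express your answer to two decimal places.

N2H4 + H2O ⇌ N2H5+ + OH-
Kb = [OH-]²/(0.012 − [OH-]) = 1.5 × 10^-6
Since Kb ≪ C₀, [OH-] ≈ √(Kb·C₀) = 1.34 × 10^-4 M.
pOH = −log(1.34 × 10^-4) = 3.87; pH = 14.00 − 3.87 = 10.13

pH = 10.13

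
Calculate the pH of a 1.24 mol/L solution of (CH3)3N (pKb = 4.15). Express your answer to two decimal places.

(CH3)3N + H2O ⇌ (CH3)3NH+ + OH-
Kb = 10^(−4.15) = 7.08 × 10^-5
From the ICE table, Kb = x²/(1.24 − x) = 7.08 × 10^-5.
Since Kb ≪ C₀, x ≈ √(Kb·C₀) = 9.37 × 10^-3 M.
(x/C₀ = 0.76% < 5%, so the approximation holds.)
pOH = 2.03, so pH = 14.00 − pOH = 11.97

pH = 11.97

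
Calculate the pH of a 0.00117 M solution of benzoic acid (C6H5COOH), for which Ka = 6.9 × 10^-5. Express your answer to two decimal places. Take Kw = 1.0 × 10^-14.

pH = 3.60

C6H5COOH ⇌ C6H5COO- + H+
Let x = [H+] at equilibrium. Ka = x²/(0.00117 − x).
x is not negligible relative to C₀; solve x² + 6.9e-05·x − 8.07e-08 = 0.
x = (−Ka + √(Ka² + 4·Ka·C₀))/2 = 2.52 × 10^-4 M
pH = −log[H+] = −log(2.52 × 10^-4) = 3.60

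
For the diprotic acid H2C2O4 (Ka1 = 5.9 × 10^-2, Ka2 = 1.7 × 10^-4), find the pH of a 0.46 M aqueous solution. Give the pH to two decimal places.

pH = 0.86

Ka1 ≫ Ka2, so treat the first dissociation as the only significant source of H+.
Ka1 = x²/(0.46 − x) = 5.9 × 10^-2
Solving the quadratic: x = (−Ka1 + √(Ka1² + 4·Ka1·C₀))/2 = 1.38 × 10^-1 M
pH = −log(1.38 × 10^-1) = 0.86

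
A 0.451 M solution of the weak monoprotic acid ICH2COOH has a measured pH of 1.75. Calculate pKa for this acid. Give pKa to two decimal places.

[H+] = 10^(-1.75) = 1.78 × 10^-2 M
At equilibrium [HA] = 0.451 − 1.78 × 10^-2 = 4.33 × 10^-1 M
Ka = [H+][A-]/[HA] = (1.78 × 10^-2)² / 4.33 × 10^-1 = 7.32 × 10^-4
pKa = -log(7.32 × 10^-4) = 3.14

pKa = 3.14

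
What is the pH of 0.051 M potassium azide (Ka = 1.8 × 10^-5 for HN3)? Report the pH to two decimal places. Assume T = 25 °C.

N3- is the conjugate base of the weak acid HN3.
Kb = Kw/Ka = 1.0×10^-14 / 1.8 × 10^-5 = 5.56 × 10^-10
From the ICE table, Kb = x²/(0.051 − x) = 5.56 × 10^-10.
Assume x ≪ 0.051: x ≈ √(5.56 × 10^-10 × 0.051) = 5.33 × 10^-6 M
Check: 0.01% ionized — well under 5%, approximation valid.
pOH = 5.27, so pH = 14.00 − pOH = 8.73

pH = 8.73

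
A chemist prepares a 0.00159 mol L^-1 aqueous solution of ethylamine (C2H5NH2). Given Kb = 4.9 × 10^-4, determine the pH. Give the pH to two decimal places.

pH = 10.83

C2H5NH2 + H2O ⇌ C2H5NH3+ + OH-
From the ICE table, Kb = [OH-]²/(0.00159 − [OH-]) = 4.9 × 10^-4.
Here C₀/Kb ≈ 3.24, so the small-[OH-] approximation fails. Use the quadratic:
[OH-] = (−Kb + √(Kb² + 4·Kb·C₀))/2 = 6.71 × 10^-4 M
pOH = 3.17, so pH = 14.00 − pOH = 10.83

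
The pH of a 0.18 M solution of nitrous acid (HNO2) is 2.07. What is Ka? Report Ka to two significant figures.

Ka = 4.2 × 10^-4

[H+] = 10^(-2.07) = 8.51 × 10^-3 M
At equilibrium [HA] = 0.18 − 8.51 × 10^-3 = 1.71 × 10^-1 M
Ka = [H+][A-]/[HA] = (8.51 × 10^-3)² / 1.71 × 10^-1 = 4.2 × 10^-4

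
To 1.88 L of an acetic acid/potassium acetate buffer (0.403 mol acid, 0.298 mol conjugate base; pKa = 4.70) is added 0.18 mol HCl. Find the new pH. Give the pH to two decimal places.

After neutralization: n(CH3COOH) = 0.583 mol, n(CH3COO-) = 0.118 mol.
pH = pKa + log([A⁻]/[HA]) = 4.70 + log(0.118/0.583) = 4.70 -0.694

pH = 4.01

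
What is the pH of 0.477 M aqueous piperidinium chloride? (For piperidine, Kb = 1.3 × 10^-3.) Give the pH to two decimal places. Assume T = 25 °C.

pH = 5.72

C5H10NH2+ is the conjugate acid of the weak base C5H10NH.
Ka = Kw/Kb = 1.0×10^-14 / 1.3 × 10^-3 = 7.69 × 10^-12
Let x = [H+] at equilibrium. Ka = x²/(0.477 − x).
Since Ka ≪ C₀, x ≈ √(Ka·C₀) = 1.92 × 10^-6 M.
Check: 0.0004% ionized — well under 5%, approximation valid.
pH = −log(1.92 × 10^-6) = 5.72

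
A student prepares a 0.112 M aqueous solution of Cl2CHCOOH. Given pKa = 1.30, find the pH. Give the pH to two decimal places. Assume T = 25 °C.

pH = 1.27

Cl2CHCOOH ⇌ Cl2CHCOO- + H+
Ka = 10^(−1.30) = 5.01 × 10^-2
Ka = x²/(0.112 − x) = 5.01 × 10^-2
Here C₀/Ka ≈ 2.24, so the small-x approximation fails. Use the quadratic:
x = (−Ka + √(Ka² + 4·Ka·C₀))/2 = 5.39 × 10^-2 M
pH = −log(5.39 × 10^-2) = 1.27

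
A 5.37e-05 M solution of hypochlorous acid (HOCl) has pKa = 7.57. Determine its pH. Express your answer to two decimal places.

pH = 5.92

HOCl ⇌ OCl- + H+
Ka = 10^(−7.57) = 2.69 × 10^-8
Let x = [H+] at equilibrium. Ka = x²/(5.37e-05 − x).
Since Ka ≪ C₀, x ≈ √(Ka·C₀) = 1.20 × 10^-6 M.
pH = −log[H+] = −log(1.20 × 10^-6) = 5.92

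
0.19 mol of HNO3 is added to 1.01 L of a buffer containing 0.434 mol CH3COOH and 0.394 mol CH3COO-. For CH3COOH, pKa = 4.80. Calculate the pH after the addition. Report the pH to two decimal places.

After neutralization: n(CH3COOH) = 0.624 mol, n(CH3COO-) = 0.204 mol.
pH = pKa + log(n_CH3COO-/n_CH3COOH) = 4.80 + log(0.204/0.624) = 4.80 + (-0.486)

pH = 4.31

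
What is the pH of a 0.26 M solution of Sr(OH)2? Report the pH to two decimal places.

pH = 13.72

Sr(OH)2 is a strong base (each formula unit releases 2 OH-); [OH-] = 0.52 M.
pOH = -log(0.52) = 0.28
pH = 14.00 - 0.28 = 13.72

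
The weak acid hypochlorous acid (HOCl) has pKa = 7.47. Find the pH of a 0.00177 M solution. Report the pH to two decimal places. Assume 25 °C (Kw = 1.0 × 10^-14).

HOCl ⇌ OCl- + H+
Ka = 10^(−7.47) = 3.39 × 10^-8
From the ICE table, Ka = [H+]²/(0.00177 − [H+]) = 3.39 × 10^-8.
Assume [H+] ≪ 0.00177: [H+] ≈ √(3.39 × 10^-8 × 0.00177) = 7.75 × 10^-6 M
([H+]/C₀ = 0.44% < 5%, so the approximation holds.)
pH = −log[H+] = −log(7.75 × 10^-6) = 5.11

pH = 5.11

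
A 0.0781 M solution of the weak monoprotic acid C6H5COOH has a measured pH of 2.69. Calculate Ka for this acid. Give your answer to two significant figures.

[H+] = 10^(-2.69) = 2.04 × 10^-3 M
At equilibrium [HA] = 0.0781 − 2.04 × 10^-3 = 7.61 × 10^-2 M
Ka = [H+][A-]/[HA] = (2.04 × 10^-3)² / 7.61 × 10^-2 = 5.5 × 10^-5

Ka = 5.5 × 10^-5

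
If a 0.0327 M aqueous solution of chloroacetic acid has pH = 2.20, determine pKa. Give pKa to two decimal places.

pKa = 2.82

[H+] = 10^(-2.20) = 6.31 × 10^-3 M
At equilibrium [HA] = 0.0327 − 6.31 × 10^-3 = 2.64 × 10^-2 M
Ka = [H+][A-]/[HA] = (6.31 × 10^-3)² / 2.64 × 10^-2 = 1.51 × 10^-3
pKa = -log(1.51 × 10^-3) = 2.82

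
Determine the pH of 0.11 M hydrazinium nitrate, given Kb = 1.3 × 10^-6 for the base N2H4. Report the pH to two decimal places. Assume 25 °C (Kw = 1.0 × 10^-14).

pH = 4.54

N2H5+ is the conjugate acid of the weak base N2H4.
Ka = Kw/Kb = 1.0×10^-14 / 1.3 × 10^-6 = 7.69 × 10^-9
Ka = x²/(0.11 − x) = 7.69 × 10^-9
Assume x ≪ 0.11: x ≈ √(7.69 × 10^-9 × 0.11) = 2.91 × 10^-5 M
(x/C₀ = 0.026% < 5%, so the approximation holds.)
pH = −log(2.91 × 10^-5) = 4.54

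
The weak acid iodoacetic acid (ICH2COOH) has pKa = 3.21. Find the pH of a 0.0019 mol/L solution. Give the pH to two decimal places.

ICH2COOH ⇌ ICH2COO- + H+
Ka = 10^(−3.21) = 6.17 × 10^-4
Ka = [H+]²/(0.0019 − [H+]) = 6.17 × 10^-4
[H+] is not negligible relative to C₀; solve [H+]² + 0.000617·[H+] − 1.17e-06 = 0.
[H+] = (−Ka + √(Ka² + 4·Ka·C₀))/2 = 8.17 × 10^-4 M
pH = −log[H+] = −log(8.17 × 10^-4) = 3.09

pH = 3.09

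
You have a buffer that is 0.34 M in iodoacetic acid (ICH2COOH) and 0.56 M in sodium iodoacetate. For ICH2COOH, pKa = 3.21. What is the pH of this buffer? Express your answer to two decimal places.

pH = pKa + log([A⁻]/[HA]) = 3.21 + log(0.56/0.34)
pH = 3.21 + (+0.217) = 3.43

pH = 3.43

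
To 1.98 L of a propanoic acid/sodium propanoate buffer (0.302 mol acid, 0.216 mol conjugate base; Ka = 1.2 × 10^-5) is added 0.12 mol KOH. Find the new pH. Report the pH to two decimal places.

OH- converts CH3CH2COOH to CH3CH2COO-: CH3CH2COOH → 0.182 mol, CH3CH2COO- → 0.336 mol.
pKa = −log(1.2 × 10^-5) = 4.921
Henderson–Hasselbalch with mole ratio 0.336/0.182: pH = 4.921 + (+0.266)

pH = 5.19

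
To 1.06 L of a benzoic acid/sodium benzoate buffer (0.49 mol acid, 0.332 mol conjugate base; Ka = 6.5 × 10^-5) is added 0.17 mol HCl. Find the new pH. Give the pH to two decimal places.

pH = 3.58

Added H+ converts C6H5COO- to C6H5COOH: C6H5COOH → 0.66 mol, C6H5COO- → 0.162 mol.
pKa = −log(6.5 × 10^-5) = 4.187
Henderson–Hasselbalch with mole ratio 0.162/0.66: pH = 4.187 + (-0.610)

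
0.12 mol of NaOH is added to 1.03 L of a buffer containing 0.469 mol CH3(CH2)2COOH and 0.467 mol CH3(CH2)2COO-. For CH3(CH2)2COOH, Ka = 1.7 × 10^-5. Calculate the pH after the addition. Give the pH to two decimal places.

After neutralization: n(CH3(CH2)2COOH) = 0.349 mol, n(CH3(CH2)2COO-) = 0.587 mol.
pKa = −log(1.7 × 10^-5) = 4.770
pH = pKa + log(n_CH3(CH2)2COO-/n_CH3(CH2)2COOH) = 4.770 + log(0.587/0.349) = 4.770 + (+0.226)

pH = 5.00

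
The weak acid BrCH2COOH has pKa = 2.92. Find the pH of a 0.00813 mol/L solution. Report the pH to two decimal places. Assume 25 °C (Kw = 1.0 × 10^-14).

pH = 2.59

BrCH2COOH ⇌ BrCH2COO- + H+
Ka = 10^(−2.92) = 1.20 × 10^-3
Ka = [H+]²/(0.00813 − [H+]) = 1.20 × 10^-3
[H+] is not negligible relative to C₀; solve [H+]² + 0.0012·[H+] − 9.76e-06 = 0.
[H+] = [−0.0012 + √(0.0012² + 3.9e-05)]/2 = 2.58 × 10^-3 M
pH = −log(2.58 × 10^-3) = 2.59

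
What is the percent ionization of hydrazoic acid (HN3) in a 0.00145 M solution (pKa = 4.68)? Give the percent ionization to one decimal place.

11.3%

HN3 ⇌ N3- + H+; let x = [H+] at equilibrium.
Ka = 10^(−4.68) = 2.09 × 10^-5
Ka = x²/(C₀ − x); solving the quadratic gives x = 1.64 × 10^-4 M.
% ionization = x/C₀ × 100% = 1.64 × 10^-4/0.00145 × 100% = 11.3%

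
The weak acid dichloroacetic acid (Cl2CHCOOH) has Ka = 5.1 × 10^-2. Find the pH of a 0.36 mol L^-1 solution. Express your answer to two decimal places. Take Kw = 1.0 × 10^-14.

Cl2CHCOOH ⇌ Cl2CHCOO- + H+
From the ICE table, Ka = [H+]²/(0.36 − [H+]) = 5.1 × 10^-2.
Here C₀/Ka ≈ 7.06, so the small-[H+] approximation fails. Use the quadratic:
[H+] = (−Ka + √(Ka² + 4·Ka·C₀))/2 = 1.12 × 10^-1 M
pH = −log[H+] = −log(1.12 × 10^-1) = 0.95

pH = 0.95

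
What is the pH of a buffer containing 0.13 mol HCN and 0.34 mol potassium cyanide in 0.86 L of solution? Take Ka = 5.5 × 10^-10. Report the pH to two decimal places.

pKa = −log(5.5 × 10^-10) = 9.260
pH = pKa + log([A⁻]/[HA]) = 9.260 + log(0.34/0.13)
pH = 9.260 + (+0.418) = 9.68

pH = 9.68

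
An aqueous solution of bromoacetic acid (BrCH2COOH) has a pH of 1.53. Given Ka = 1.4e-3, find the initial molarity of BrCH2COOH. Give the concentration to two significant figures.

[H+] = 10^(-1.53) = 2.95 × 10^-2 M = x
Ka = x²/(C₀ − x) ⇒ C₀ = x + x²/Ka
C₀ = 2.95 × 10^-2 + (2.95 × 10^-2)²/(1.4 × 10^-3) = 6.51 × 10^-1 M

C₀ = 6.5 × 10^-1 M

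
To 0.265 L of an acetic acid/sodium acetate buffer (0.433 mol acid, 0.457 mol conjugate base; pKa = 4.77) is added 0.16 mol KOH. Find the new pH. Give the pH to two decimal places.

pH = 5.12

After neutralization: n(CH3COOH) = 0.273 mol, n(CH3COO-) = 0.617 mol.
Henderson–Hasselbalch with mole ratio 0.617/0.273: pH = 4.77 + (+0.354)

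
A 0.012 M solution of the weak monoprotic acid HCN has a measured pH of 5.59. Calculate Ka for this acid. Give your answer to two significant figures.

[H+] = 10^(-5.59) = 2.57 × 10^-6 M
At equilibrium [HA] = 0.012 − 2.57 × 10^-6 = 1.20 × 10^-2 M
Ka = [H+][A-]/[HA] = (2.57 × 10^-6)² / 1.20 × 10^-2 = 5.5 × 10^-10

Ka = 5.5 × 10^-10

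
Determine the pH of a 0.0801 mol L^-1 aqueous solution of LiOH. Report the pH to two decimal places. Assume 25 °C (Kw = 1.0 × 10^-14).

pH = 12.90

LiOH is a strong base; [OH-] = 0.0801 M.
pOH = -log(0.0801) = 1.10
pH = 14.00 - 1.10 = 12.90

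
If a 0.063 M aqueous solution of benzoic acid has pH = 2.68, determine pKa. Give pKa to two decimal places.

pKa = 4.14

[H+] = 10^(-2.68) = 2.09 × 10^-3 M
At equilibrium [HA] = 0.063 − 2.09 × 10^-3 = 6.09 × 10^-2 M
Ka = [H+][A-]/[HA] = (2.09 × 10^-3)² / 6.09 × 10^-2 = 7.17 × 10^-5
pKa = -log(7.17 × 10^-5) = 4.14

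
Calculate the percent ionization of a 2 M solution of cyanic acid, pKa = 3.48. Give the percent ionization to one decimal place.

1.3%

HOCN ⇌ OCN- + H+; let x = [H+] at equilibrium.
Ka = 10^(−3.48) = 3.31 × 10^-4
x ≈ √(Ka·C₀) = √(3.31 × 10^-4 × 2) = 2.57 × 10^-2 M
Fraction ionized = 2.57 × 10^-2 / 2 = 0.0129 → 1.3%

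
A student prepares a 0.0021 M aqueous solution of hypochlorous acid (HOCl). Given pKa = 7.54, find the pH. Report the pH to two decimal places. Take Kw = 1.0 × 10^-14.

pH = 5.11

HOCl ⇌ OCl- + H+
Ka = 10^(−7.54) = 2.88 × 10^-8
From the ICE table, Ka = x²/(0.0021 − x) = 2.88 × 10^-8.
Neglecting x in the denominator: x = √(2.88 × 10^-8 × 0.0021) = 7.78 × 10^-6 M
Check: 0.37% ionized — well under 5%, approximation valid.
pH = −log[H+] = −log(7.78 × 10^-6) = 5.11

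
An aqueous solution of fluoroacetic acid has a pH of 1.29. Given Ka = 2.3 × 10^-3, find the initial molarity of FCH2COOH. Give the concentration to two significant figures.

C₀ = 1.2 M

[H+] = 10^(-1.29) = 5.13 × 10^-2 M = x
Ka = x²/(C₀ − x) ⇒ C₀ = x + x²/Ka
C₀ = 5.13 × 10^-2 + (5.13 × 10^-2)²/(2.3 × 10^-3) = 1.20 M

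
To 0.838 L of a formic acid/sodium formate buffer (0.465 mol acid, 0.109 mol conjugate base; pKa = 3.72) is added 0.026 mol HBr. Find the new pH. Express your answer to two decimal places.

Added H+ converts HCOO- to HCOOH: HCOOH → 0.491 mol, HCOO- → 0.083 mol.
Henderson–Hasselbalch with mole ratio 0.083/0.491: pH = 3.72 + (-0.772)

pH = 2.95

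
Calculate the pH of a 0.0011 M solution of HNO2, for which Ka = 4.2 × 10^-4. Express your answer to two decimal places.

HNO2 ⇌ NO2- + H+
Ka = [H+]²/(0.0011 − [H+]) = 4.2 × 10^-4
The 5% rule fails; solving [H+]² + Ka·[H+] − Ka·C₀ = 0 exactly:
[H+] = (−Ka + √(Ka² + 4·Ka·C₀))/2 = 5.01 × 10^-4 M
pH = −log[H+] = −log(5.01 × 10^-4) = 3.30

pH = 3.30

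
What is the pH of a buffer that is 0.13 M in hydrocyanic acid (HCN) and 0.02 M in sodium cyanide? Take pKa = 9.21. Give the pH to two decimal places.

Henderson–Hasselbalch: pH = pKa + log([CN-]/[HCN]) = 9.21 + log(0.02/0.13)
pH = 9.21 + (-0.813) = 8.40

pH = 8.40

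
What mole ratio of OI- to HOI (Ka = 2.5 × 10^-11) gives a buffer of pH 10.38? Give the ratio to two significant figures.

ratio = 0.60

pKa = -log(2.5 × 10^-11) = 10.602
pH = pKa + log(r) ⇒ log(r) = 10.38 − 10.602 = -0.222
r = [OI-]/[HOI] = 10^(-0.222) = 0.6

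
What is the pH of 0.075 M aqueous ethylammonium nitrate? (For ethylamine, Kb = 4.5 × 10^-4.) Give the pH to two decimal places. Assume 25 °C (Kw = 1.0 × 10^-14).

C2H5NH3+ is the conjugate acid of the weak base C2H5NH2.
Ka = Kw/Kb = 1.0×10^-14 / 4.5 × 10^-4 = 2.22 × 10^-11
Let x = [H+] at equilibrium. Ka = x²/(0.075 − x).
Neglecting x in the denominator: x = √(2.22 × 10^-11 × 0.075) = 1.29 × 10^-6 M
Check: 0.0017% ionized — well under 5%, approximation valid.
pH = −log[H+] = −log(1.29 × 10^-6) = 5.89

pH = 5.89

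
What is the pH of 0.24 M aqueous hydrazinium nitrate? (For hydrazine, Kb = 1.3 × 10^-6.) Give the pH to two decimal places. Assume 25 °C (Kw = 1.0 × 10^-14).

pH = 4.37

N2H5+ is the conjugate acid of the weak base N2H4.
Ka = Kw/Kb = 1.0×10^-14 / 1.3 × 10^-6 = 7.69 × 10^-9
Ka = [H+]²/(0.24 − [H+]) = 7.69 × 10^-9
Since Ka ≪ C₀, [H+] ≈ √(Ka·C₀) = 4.30 × 10^-5 M.
Check: 0.018% ionized — well under 5%, approximation valid.
pH = −log(4.30 × 10^-5) = 4.37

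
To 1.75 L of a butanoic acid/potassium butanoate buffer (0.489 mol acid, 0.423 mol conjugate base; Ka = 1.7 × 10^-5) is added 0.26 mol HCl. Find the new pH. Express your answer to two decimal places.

pH = 4.11

After neutralization: n(CH3(CH2)2COOH) = 0.749 mol, n(CH3(CH2)2COO-) = 0.163 mol.
pKa = −log(1.7 × 10^-5) = 4.770
pH = pKa + log(n_CH3(CH2)2COO-/n_CH3(CH2)2COOH) = 4.770 + log(0.163/0.749) = 4.770 + (-0.662)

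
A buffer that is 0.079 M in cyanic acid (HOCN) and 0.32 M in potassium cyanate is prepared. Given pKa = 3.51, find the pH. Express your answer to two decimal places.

Using pH = pKa + log([base]/[acid]) with [base]/[acid] = 0.32/0.079:
pH = 3.51 + (+0.608) = 4.12

pH = 4.12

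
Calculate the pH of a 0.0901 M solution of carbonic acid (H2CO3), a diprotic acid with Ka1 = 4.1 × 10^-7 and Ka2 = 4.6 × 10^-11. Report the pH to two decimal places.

pH = 3.72

Since Ka1 ≫ Ka2, the first ionization dominates [H+].
Ka1 = x²/(0.0901 − x) = 4.1 × 10^-7
x ≈ √(4.1 × 10^-7 × 0.0901) = 1.92 × 10^-4 M
pH = −log(1.92 × 10^-4) = 3.72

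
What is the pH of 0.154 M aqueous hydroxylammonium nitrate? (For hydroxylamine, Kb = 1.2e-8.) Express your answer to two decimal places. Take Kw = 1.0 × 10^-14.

pH = 3.45

NH3OH+ is the conjugate acid of the weak base NH2OH.
Ka = Kw/Kb = 1.0×10^-14 / 1.2 × 10^-8 = 8.33 × 10^-7
From the ICE table, Ka = [H+]²/(0.154 − [H+]) = 8.33 × 10^-7.
Assume [H+] ≪ 0.154: [H+] ≈ √(8.33 × 10^-7 × 0.154) = 3.58 × 10^-4 M
Check: 0.23% ionized — well under 5%, approximation valid.
pH = −log(3.58 × 10^-4) = 3.45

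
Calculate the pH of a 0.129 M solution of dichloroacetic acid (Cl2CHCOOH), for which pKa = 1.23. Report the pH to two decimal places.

Cl2CHCOOH ⇌ Cl2CHCOO- + H+
Ka = 10^(−1.23) = 5.89 × 10^-2
From the ICE table, Ka = x²/(0.129 − x) = 5.89 × 10^-2.
x is not negligible relative to C₀; solve x² + 0.0589·x − 0.0076 = 0.
x = [−0.0589 + √(0.0589² + 0.0304)]/2 = 6.26 × 10^-2 M
pH = −log[H+] = −log(6.26 × 10^-2) = 1.20

pH = 1.20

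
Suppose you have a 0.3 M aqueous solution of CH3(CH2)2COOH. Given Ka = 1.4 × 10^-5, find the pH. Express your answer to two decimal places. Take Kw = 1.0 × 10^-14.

pH = 2.69

CH3(CH2)2COOH ⇌ CH3(CH2)2COO- + H+
From the ICE table, Ka = [H+]²/(0.3 − [H+]) = 1.4 × 10^-5.
Since Ka ≪ C₀, [H+] ≈ √(Ka·C₀) = 2.05 × 10^-3 M.
([H+]/C₀ = 0.68% < 5%, so the approximation holds.)
pH = −log(2.05 × 10^-3) = 2.69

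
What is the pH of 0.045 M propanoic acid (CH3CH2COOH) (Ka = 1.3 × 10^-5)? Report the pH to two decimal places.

pH = 3.12

CH3CH2COOH ⇌ CH3CH2COO- + H+
Ka = [H+]²/(0.045 − [H+]) = 1.3 × 10^-5
Assume [H+] ≪ 0.045: [H+] ≈ √(1.3 × 10^-5 × 0.045) = 7.65 × 10^-4 M
pH = −log[H+] = −log(7.65 × 10^-4) = 3.12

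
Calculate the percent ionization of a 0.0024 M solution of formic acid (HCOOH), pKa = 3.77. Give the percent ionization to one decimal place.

23.3%

HCOOH ⇌ HCOO- + H+; let x = [H+] at equilibrium.
Ka = 10^(−3.77) = 1.70 × 10^-4
Ka = x²/(C₀ − x); solving the quadratic gives x = 5.59 × 10^-4 M.
Fraction ionized = 5.59 × 10^-4 / 0.0024 = 0.2329 → 23.3%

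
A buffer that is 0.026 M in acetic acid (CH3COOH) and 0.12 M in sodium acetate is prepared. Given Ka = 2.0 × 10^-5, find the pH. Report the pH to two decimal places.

pKa = −log(2.0 × 10^-5) = 4.699
pH = pKa + log([A⁻]/[HA]) = 4.699 + log(0.12/0.026)
pH = 4.699 + (+0.664) = 5.36

pH = 5.36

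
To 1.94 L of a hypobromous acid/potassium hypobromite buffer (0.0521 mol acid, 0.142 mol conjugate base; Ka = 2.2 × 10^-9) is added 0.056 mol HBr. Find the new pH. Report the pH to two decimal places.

pH = 8.56

Added H+ converts OBr- to HOBr: HOBr → 0.108 mol, OBr- → 0.086 mol.
pKa = −log(2.2 × 10^-9) = 8.658
pH = pKa + log(n_OBr-/n_HOBr) = 8.658 + log(0.086/0.108) = 8.658 + (-0.099)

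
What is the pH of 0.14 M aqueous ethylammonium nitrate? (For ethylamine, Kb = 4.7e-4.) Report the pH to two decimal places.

C2H5NH3+ is the conjugate acid of the weak base C2H5NH2.
Ka = Kw/Kb = 1.0×10^-14 / 4.7 × 10^-4 = 2.13 × 10^-11
From the ICE table, Ka = x²/(0.14 − x) = 2.13 × 10^-11.
Assume x ≪ 0.14: x ≈ √(2.13 × 10^-11 × 0.14) = 1.73 × 10^-6 M
(x/C₀ = 0.0012% < 5%, so the approximation holds.)
pH = −log[H+] = −log(1.73 × 10^-6) = 5.76

pH = 5.76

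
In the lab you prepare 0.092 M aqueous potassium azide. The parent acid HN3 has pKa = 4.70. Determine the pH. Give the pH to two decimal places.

N3- is the conjugate base of the weak acid HN3.
Ka = 10^(−4.70) = 2.00 × 10^-5
Kb = Kw/Ka = 1.0×10^-14 / 2.00 × 10^-5 = 5.00 × 10^-10
Let x = [OH-] at equilibrium. Kb = x²/(0.092 − x).
Assume x ≪ 0.092: x ≈ √(5.00 × 10^-10 × 0.092) = 6.78 × 10^-6 M
(x/C₀ = 0.0074% < 5%, so the approximation holds.)
pOH = −log(6.78 × 10^-6) = 5.17; pH = 14.00 − 5.17 = 8.83

pH = 8.83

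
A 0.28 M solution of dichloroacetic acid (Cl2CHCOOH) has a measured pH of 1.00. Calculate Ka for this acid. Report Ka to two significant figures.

Ka = 5.6 × 10^-2

[H+] = 10^(-1.00) = 1.00 × 10^-1 M
At equilibrium [HA] = 0.28 − 1.00 × 10^-1 = 1.80 × 10^-1 M
Ka = [H+][A-]/[HA] = (1.00 × 10^-1)² / 1.80 × 10^-1 = 5.6 × 10^-2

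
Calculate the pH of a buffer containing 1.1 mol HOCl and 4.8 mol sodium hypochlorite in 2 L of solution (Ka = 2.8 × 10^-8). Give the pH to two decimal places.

pKa = −log(2.8 × 10^-8) = 7.553
Henderson–Hasselbalch: pH = pKa + log([OCl-]/[HOCl]) = 7.553 + log(4.8/1.1)
pH = 7.553 + (+0.640) = 8.19

pH = 8.19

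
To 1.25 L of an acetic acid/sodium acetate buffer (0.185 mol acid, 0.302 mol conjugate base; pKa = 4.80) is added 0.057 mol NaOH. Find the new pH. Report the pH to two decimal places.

pH = 5.25

OH- converts CH3COOH to CH3COO-: CH3COOH → 0.128 mol, CH3COO- → 0.359 mol.
Henderson–Hasselbalch with mole ratio 0.359/0.128: pH = 4.80 + (+0.448)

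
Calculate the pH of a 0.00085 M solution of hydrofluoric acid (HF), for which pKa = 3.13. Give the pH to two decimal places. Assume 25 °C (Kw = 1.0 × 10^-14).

HF ⇌ F- + H+
Ka = 10^(−3.13) = 7.41 × 10^-4
Ka = x²/(0.00085 − x) = 7.41 × 10^-4
x is not negligible relative to C₀; solve x² + 0.000741·x − 6.3e-07 = 0.
x = [−0.000741 + √(0.000741² + 2.52e-06)]/2 = 5.05 × 10^-4 M
pH = −log[H+] = −log(5.05 × 10^-4) = 3.30

pH = 3.30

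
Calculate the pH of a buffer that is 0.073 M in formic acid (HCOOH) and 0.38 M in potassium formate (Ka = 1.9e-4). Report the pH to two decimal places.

pH = 4.44

pKa = −log(1.9 × 10^-4) = 3.721
Using pH = pKa + log([base]/[acid]) with [base]/[acid] = 0.38/0.073:
pH = 3.721 + (+0.716) = 4.44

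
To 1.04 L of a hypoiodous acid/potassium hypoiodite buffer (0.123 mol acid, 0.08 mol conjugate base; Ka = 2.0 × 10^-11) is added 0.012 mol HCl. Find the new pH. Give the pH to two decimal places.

Added H+ converts OI- to HOI: HOI → 0.135 mol, OI- → 0.068 mol.
pKa = −log(2.0 × 10^-11) = 10.699
pH = pKa + log([A⁻]/[HA]) = 10.699 + log(0.068/0.135) = 10.699 -0.298

pH = 10.40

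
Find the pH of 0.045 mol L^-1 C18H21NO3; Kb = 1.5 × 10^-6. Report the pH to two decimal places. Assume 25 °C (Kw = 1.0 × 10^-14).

pH = 10.41

C18H21NO3 + H2O ⇌ C18H22NO3+ + OH-
Let x = [OH-] at equilibrium. Kb = x²/(0.045 − x).
Since Kb ≪ C₀, x ≈ √(Kb·C₀) = 2.60 × 10^-4 M.
pOH = −log(2.60 × 10^-4) = 3.59; pH = 14.00 − 3.59 = 10.41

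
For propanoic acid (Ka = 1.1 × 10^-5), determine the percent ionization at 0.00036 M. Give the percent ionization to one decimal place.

CH3CH2COOH ⇌ CH3CH2COO- + H+; let x = [H+] at equilibrium.
Ka = x²/(C₀ − x); solving the quadratic gives x = 5.77 × 10^-5 M.
% ionization = x/C₀ × 100% = 5.77 × 10^-5/0.00036 × 100% = 16.0%

16.0%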